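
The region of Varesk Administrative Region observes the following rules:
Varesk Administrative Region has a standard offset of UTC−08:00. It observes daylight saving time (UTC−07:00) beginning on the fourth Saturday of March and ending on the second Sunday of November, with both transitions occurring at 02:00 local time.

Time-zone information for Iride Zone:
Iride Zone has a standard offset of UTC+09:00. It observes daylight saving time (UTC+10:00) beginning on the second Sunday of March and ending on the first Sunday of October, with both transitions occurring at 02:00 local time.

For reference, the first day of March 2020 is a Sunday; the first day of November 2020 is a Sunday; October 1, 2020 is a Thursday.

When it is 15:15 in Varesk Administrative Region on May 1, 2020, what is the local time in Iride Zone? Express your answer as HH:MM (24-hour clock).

1 March 2020 is a Sunday, so the first Saturday is March 7 and the fourth is March 28.
1 November 2020 is a Sunday, so the first Sunday is November 1 and the second is November 8.
Daylight saving runs 28 March – 8 November; May 1, 2020 is inside that window, so Varesk Administrative Region is at UTC−07:00.
15:15 Varesk Administrative Region + 7h = 22:15 UTC.
1 March 2020 is a Sunday, so the first Sunday is March 1 and the second is March 8.
1 October 2020 is a Thursday, so the first Sunday is October 4.
At the standard offset (UTC+09:00), 22:15 UTC + 9h = 07:15 Iride Zone standard time (rolling into the next day, 2 May 2020).
The standard-time date in Iride Zone, May 2, 2020, falls between 8 March and 4 October, so daylight saving is in effect and Iride Zone is at UTC+10:00.
22:15 UTC + 10h = 08:15 Iride Zone (rolling into the next day, 2 May 2020).

08:15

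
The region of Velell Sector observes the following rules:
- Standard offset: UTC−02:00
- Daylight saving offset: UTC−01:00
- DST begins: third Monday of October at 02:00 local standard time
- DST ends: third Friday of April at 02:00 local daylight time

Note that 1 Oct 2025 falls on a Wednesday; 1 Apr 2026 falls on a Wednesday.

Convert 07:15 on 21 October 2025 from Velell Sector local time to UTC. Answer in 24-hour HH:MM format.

08:15

1 October 2025 is a Wednesday, so the first Monday is October 6 and the third is October 20.
1 April 2026 is a Wednesday, so the first Friday is April 3 and the third is April 17.
Daylight saving runs 20 October 2025 – 17 April 2026; 21 October 2025 is inside that window, so Velell Sector is at UTC−01:00.
07:15 local + 1h = 08:15 UTC.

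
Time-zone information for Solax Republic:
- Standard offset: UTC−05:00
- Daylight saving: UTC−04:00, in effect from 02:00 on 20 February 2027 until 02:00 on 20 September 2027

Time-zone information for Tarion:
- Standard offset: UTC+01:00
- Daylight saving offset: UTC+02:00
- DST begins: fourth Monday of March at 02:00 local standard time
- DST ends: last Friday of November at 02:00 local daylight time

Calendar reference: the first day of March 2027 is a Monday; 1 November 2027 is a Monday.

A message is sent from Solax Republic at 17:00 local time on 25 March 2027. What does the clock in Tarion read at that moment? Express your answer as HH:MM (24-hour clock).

23:00

25 March 2027 falls between 20 February and 20 September, so daylight saving is in effect and Solax Republic is at UTC−04:00.
17:00 Solax Republic + 4h = 21:00 UTC.
1 March 2027 is a Monday, so the first Monday is March 1 and the fourth is March 22.
1 November 2027 is a Monday, so Fridays fall on 5, 12, 19, 26; the last is November 26.
At the standard offset (UTC+01:00), 21:00 UTC + 1h = 22:00 Tarion standard time.
Daylight saving runs 22 March – 26 November; the standard-time date in Tarion, 25 March 2027, is inside that window, so Tarion is at UTC+02:00.
21:00 UTC + 2h = 23:00 Tarion.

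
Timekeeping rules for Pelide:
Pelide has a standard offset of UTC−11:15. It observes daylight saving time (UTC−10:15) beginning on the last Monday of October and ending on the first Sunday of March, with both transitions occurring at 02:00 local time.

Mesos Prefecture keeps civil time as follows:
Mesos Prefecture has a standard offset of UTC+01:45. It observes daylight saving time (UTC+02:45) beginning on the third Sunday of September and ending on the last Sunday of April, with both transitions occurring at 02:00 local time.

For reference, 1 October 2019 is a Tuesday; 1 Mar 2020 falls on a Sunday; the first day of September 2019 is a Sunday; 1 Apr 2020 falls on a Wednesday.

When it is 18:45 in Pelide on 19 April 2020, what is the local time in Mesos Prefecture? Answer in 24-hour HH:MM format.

08:45

1 October 2019 is a Tuesday, so Mondays fall on 7, 14, 21, 28; the last is October 28.
1 March 2020 is a Sunday, so the first Sunday is March 1.
Daylight saving runs 28 October 2019 – 1 March 2020; 19 April 2020 is outside that window, so Pelide is on standard time at UTC−11:15.
18:45 Pelide + 11h15m = 06:00 UTC (rolling into the next day, 20 April 2020).
1 September 2019 is a Sunday, so the first Sunday is September 1 and the third is September 15.
1 April 2020 is a Wednesday, so Sundays fall on 5, 12, 19, 26; the last is April 26.
At the standard offset (UTC+01:45), 06:00 UTC + 1h45m = 07:45 Mesos Prefecture standard time.
The standard-time date in Mesos Prefecture, 20 April 2020, lies within the daylight-saving period (15 September 2019 – 26 April 2020), so Mesos Prefecture is on daylight time, UTC+02:45.
06:00 UTC + 2h45m = 08:45 Mesos Prefecture.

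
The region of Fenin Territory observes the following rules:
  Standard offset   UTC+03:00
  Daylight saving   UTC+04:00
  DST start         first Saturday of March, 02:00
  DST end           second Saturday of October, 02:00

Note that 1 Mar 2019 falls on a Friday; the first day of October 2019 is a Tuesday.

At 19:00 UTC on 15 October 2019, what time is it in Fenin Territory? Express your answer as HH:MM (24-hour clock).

22:00

1 March 2019 is a Friday, so the first Saturday is March 2.
1 October 2019 is a Tuesday, so the first Saturday is October 5 and the second is October 12.
At the standard offset (UTC+03:00), 19:00 UTC + 3h = 22:00 Fenin Territory standard time.
The standard-time date in Fenin Territory, 15 October 2019, does not fall between 2 March and 12 October, so daylight saving is not in effect and Fenin Territory is at UTC+03:00.
19:00 UTC + 3h = 22:00 local.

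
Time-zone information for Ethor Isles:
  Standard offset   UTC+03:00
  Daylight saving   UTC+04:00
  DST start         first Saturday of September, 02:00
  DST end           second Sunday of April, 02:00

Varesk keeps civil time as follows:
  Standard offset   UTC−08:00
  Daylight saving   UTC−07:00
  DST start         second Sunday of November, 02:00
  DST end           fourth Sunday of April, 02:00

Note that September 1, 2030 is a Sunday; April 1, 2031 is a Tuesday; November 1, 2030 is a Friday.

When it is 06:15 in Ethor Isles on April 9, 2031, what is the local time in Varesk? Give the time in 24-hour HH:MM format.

1 September 2030 is a Sunday, so the first Saturday is September 7.
1 April 2031 is a Tuesday, so the first Sunday is April 6 and the second is April 13.
Daylight saving runs 7 September 2030 – 13 April 2031; April 9, 2031 is inside that window, so Ethor Isles is at UTC+04:00.
06:15 Ethor Isles − 4h = 02:15 UTC.
1 November 2030 is a Friday, so the first Sunday is November 3 and the second is November 10.
1 April 2031 is a Tuesday, so the first Sunday is April 6 and the fourth is April 27.
At the standard offset (UTC−08:00), 02:15 UTC − 8h = 18:15 Varesk standard time (rolling into the previous day, 8 April 2031).
Daylight saving runs 10 November 2030 – 27 April 2031; the standard-time date in Varesk, April 8, 2031, is inside that window, so Varesk is at UTC−07:00.
02:15 UTC − 7h = 19:15 Varesk (rolling into the previous day, 8 April 2031).

19:15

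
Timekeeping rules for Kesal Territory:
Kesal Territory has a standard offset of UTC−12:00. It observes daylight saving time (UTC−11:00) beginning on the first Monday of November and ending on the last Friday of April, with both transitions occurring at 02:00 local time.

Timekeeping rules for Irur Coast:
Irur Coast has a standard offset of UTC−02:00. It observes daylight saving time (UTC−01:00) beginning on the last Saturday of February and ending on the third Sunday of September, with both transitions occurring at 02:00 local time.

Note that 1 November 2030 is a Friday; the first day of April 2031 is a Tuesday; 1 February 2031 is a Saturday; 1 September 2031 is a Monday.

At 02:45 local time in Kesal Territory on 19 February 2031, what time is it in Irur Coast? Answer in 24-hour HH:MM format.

1 November 2030 is a Friday, so the first Monday is November 4.
1 April 2031 is a Tuesday, so Fridays fall on 4, 11, 18, 25; the last is April 25.
19 February 2031 falls between 4 November 2030 and 25 April 2031, so daylight saving is in effect and Kesal Territory is at UTC−11:00.
02:45 Kesal Territory + 11h = 13:45 UTC.
1 February 2031 is a Saturday, so Saturdays fall on 1, 8, 15, 22; the last is February 22.
1 September 2031 is a Monday, so the first Sunday is September 7 and the third is September 21.
At the standard offset (UTC−02:00), 13:45 UTC − 2h = 11:45 Irur Coast standard time.
The standard-time date in Irur Coast, 19 February 2031, is outside the daylight-saving period (22 February – 21 September), so Irur Coast is on standard time, UTC−02:00.
13:45 UTC − 2h = 11:45 Irur Coast.

11:45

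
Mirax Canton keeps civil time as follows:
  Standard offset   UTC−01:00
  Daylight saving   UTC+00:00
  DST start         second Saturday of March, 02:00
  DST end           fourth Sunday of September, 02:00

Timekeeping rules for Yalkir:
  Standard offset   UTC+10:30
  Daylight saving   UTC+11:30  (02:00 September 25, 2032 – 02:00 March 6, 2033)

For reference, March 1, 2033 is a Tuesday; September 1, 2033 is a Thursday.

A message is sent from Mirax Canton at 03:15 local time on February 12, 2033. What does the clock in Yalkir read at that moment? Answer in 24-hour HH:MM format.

15:45

1 March 2033 is a Tuesday, so the first Saturday is March 5 and the second is March 12.
1 September 2033 is a Thursday, so the first Sunday is September 4 and the fourth is September 25.
February 12, 2033 does not fall between 12 March and 25 September, so daylight saving is not in effect and Mirax Canton is at UTC−01:00.
03:15 Mirax Canton + 1h = 04:15 UTC.
At the standard offset (UTC+10:30), 04:15 UTC + 10h30m = 14:45 Yalkir standard time.
Daylight saving runs 25 September 2032 – 6 March 2033; the standard-time date in Yalkir, February 12, 2033, is inside that window, so Yalkir is at UTC+11:30.
04:15 UTC + 11h30m = 15:45 Yalkir.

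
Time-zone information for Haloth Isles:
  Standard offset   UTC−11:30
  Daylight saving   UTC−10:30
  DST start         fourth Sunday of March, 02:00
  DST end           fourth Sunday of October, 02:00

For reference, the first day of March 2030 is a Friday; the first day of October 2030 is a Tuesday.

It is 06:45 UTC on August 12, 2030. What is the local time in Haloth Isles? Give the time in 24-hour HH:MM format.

20:15

1 March 2030 is a Friday, so the first Sunday is March 3 and the fourth is March 24.
1 October 2030 is a Tuesday, so the first Sunday is October 6 and the fourth is October 27.
At the standard offset (UTC−11:30), 06:45 UTC − 11h30m = 19:15 Haloth Isles standard time (rolling into the previous day, 11 August 2030).
The standard-time date in Haloth Isles, August 11, 2030, falls between 24 March and 27 October, so daylight saving is in effect and Haloth Isles is at UTC−10:30.
06:45 UTC − 10h30m = 20:15 local (rolling into the previous day, 11 August 2030).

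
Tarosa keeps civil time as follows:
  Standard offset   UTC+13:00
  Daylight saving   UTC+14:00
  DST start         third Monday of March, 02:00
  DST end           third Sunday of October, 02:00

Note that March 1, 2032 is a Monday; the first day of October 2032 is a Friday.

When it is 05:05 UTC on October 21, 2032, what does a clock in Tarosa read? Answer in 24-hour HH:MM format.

1 March 2032 is a Monday, so the first Monday is March 1 and the third is March 15.
1 October 2032 is a Friday, so the first Sunday is October 3 and the third is October 17.
At the standard offset (UTC+13:00), 05:05 UTC + 13h = 18:05 Tarosa standard time.
The standard-time date in Tarosa, October 21, 2032, is outside the daylight-saving period (15 March – 17 October), so Tarosa is on standard time, UTC+13:00.
05:05 UTC + 13h = 18:05 local.

18:05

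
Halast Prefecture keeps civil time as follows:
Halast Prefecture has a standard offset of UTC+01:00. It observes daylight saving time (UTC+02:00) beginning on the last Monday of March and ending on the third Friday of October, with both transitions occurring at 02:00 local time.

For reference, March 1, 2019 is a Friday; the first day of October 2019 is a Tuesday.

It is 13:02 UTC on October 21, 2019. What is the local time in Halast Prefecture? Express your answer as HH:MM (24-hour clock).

1 March 2019 is a Friday, so Mondays fall on 4, 11, 18, 25; the last is March 25.
1 October 2019 is a Tuesday, so the first Friday is October 4 and the third is October 18.
At the standard offset (UTC+01:00), 13:02 UTC + 1h = 14:02 Halast Prefecture standard time.
Daylight saving runs 25 March – 18 October; the standard-time date in Halast Prefecture, October 21, 2019, is outside that window, so Halast Prefecture is on standard time at UTC+01:00.
13:02 UTC + 1h = 14:02 local.

14:02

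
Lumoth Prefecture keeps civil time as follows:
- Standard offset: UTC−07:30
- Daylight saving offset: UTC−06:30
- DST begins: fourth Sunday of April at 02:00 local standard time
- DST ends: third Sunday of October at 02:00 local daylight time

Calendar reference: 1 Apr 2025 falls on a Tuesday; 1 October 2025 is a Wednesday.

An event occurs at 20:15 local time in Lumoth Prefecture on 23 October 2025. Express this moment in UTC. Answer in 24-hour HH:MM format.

03:45

1 April 2025 is a Tuesday, so the first Sunday is April 6 and the fourth is April 27.
1 October 2025 is a Wednesday, so the first Sunday is October 5 and the third is October 19.
Daylight saving runs 27 April – 19 October; 23 October 2025 is outside that window, so Lumoth Prefecture is on standard time at UTC−07:30.
20:15 local + 7h30m = 03:45 UTC (rolling into the next day, 24 October 2025).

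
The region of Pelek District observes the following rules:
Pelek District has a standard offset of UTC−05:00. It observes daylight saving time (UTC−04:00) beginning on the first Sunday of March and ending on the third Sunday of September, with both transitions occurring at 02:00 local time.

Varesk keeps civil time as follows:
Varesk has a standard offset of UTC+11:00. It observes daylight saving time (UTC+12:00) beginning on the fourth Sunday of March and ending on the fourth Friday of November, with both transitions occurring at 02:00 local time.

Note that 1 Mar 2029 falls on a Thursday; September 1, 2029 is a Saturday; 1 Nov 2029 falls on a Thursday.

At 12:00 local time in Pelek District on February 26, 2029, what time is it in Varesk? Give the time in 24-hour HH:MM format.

1 March 2029 is a Thursday, so the first Sunday is March 4.
1 September 2029 is a Saturday, so the first Sunday is September 2 and the third is September 16.
February 26, 2029 does not fall between 4 March and 16 September, so daylight saving is not in effect and Pelek District is at UTC−05:00.
12:00 Pelek District + 5h = 17:00 UTC.
1 March 2029 is a Thursday, so the first Sunday is March 4 and the fourth is March 25.
1 November 2029 is a Thursday, so the first Friday is November 2 and the fourth is November 23.
At the standard offset (UTC+11:00), 17:00 UTC + 11h = 04:00 Varesk standard time (rolling into the next day, 27 February 2029).
The standard-time date in Varesk, February 27, 2029, does not fall between 25 March and 23 November, so daylight saving is not in effect and Varesk is at UTC+11:00.
17:00 UTC + 11h = 04:00 Varesk (rolling into the next day, 27 February 2029).

04:00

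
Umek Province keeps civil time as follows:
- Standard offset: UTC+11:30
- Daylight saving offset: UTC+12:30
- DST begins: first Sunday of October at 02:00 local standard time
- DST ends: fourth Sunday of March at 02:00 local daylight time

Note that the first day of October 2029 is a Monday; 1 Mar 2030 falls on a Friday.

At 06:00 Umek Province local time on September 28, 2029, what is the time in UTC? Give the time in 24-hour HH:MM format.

18:30

1 October 2029 is a Monday, so the first Sunday is October 7.
1 March 2030 is a Friday, so the first Sunday is March 3 and the fourth is March 24.
Daylight saving runs 7 October 2029 – 24 March 2030; September 28, 2029 is outside that window, so Umek Province is on standard time at UTC+11:30.
06:00 local − 11h30m = 18:30 UTC (rolling into the previous day, 27 September 2029).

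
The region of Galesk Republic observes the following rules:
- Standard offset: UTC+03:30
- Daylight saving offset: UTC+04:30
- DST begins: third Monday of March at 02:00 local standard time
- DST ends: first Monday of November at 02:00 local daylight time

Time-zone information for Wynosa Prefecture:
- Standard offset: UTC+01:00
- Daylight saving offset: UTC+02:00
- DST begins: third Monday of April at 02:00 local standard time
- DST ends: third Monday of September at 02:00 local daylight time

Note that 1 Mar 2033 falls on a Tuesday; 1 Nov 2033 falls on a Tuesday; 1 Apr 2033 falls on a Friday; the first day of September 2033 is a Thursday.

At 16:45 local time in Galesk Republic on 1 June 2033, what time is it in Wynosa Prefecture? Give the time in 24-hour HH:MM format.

14:15

1 March 2033 is a Tuesday, so the first Monday is March 7 and the third is March 21.
1 November 2033 is a Tuesday, so the first Monday is November 7.
1 June 2033 falls between 21 March and 7 November, so daylight saving is in effect and Galesk Republic is at UTC+04:30.
16:45 Galesk Republic − 4h30m = 12:15 UTC.
1 April 2033 is a Friday, so the first Monday is April 4 and the third is April 18.
1 September 2033 is a Thursday, so the first Monday is September 5 and the third is September 19.
At the standard offset (UTC+01:00), 12:15 UTC + 1h = 13:15 Wynosa Prefecture standard time.
Daylight saving runs 18 April – 19 September; the standard-time date in Wynosa Prefecture, 1 June 2033, is inside that window, so Wynosa Prefecture is at UTC+02:00.
12:15 UTC + 2h = 14:15 Wynosa Prefecture.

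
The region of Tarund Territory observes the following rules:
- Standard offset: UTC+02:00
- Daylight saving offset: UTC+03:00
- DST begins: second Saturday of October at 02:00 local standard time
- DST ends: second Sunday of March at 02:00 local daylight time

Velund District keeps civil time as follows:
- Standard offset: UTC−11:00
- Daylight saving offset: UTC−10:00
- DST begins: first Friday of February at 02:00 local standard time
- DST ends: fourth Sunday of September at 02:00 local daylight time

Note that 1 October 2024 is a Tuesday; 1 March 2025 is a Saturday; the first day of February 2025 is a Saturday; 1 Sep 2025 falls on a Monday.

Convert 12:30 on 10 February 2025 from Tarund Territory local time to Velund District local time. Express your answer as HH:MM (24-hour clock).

23:30

1 October 2024 is a Tuesday, so the first Saturday is October 5 and the second is October 12.
1 March 2025 is a Saturday, so the first Sunday is March 2 and the second is March 9.
Daylight saving runs 12 October 2024 – 9 March 2025; 10 February 2025 is inside that window, so Tarund Territory is at UTC+03:00.
12:30 Tarund Territory − 3h = 09:30 UTC.
1 February 2025 is a Saturday, so the first Friday is February 7.
1 September 2025 is a Monday, so the first Sunday is September 7 and the fourth is September 28.
At the standard offset (UTC−11:00), 09:30 UTC − 11h = 22:30 Velund District standard time (rolling into the previous day, 9 February 2025).
The standard-time date in Velund District, 9 February 2025, lies within the daylight-saving period (7 February – 28 September), so Velund District is on daylight time, UTC−10:00.
09:30 UTC − 10h = 23:30 Velund District (rolling into the previous day, 9 February 2025).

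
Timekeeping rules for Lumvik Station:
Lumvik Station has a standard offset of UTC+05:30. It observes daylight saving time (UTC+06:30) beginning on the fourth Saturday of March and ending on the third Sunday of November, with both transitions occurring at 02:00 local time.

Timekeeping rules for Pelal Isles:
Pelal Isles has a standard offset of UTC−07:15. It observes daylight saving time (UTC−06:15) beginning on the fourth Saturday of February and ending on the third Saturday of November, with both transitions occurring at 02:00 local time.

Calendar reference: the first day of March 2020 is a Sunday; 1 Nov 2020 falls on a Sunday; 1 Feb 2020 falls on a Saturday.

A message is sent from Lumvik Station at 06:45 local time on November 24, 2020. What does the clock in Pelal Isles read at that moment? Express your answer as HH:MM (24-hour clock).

18:00

1 March 2020 is a Sunday, so the first Saturday is March 7 and the fourth is March 28.
1 November 2020 is a Sunday, so the first Sunday is November 1 and the third is November 15.
Daylight saving runs 28 March – 15 November; November 24, 2020 is outside that window, so Lumvik Station is on standard time at UTC+05:30.
06:45 Lumvik Station − 5h30m = 01:15 UTC.
1 February 2020 is a Saturday, so the first Saturday is February 1 and the fourth is February 22.
1 November 2020 is a Sunday, so the first Saturday is November 7 and the third is November 21.
At the standard offset (UTC−07:15), 01:15 UTC − 7h15m = 18:00 Pelal Isles standard time (rolling into the previous day, 23 November 2020).
Daylight saving runs 22 February – 21 November; the standard-time date in Pelal Isles, November 23, 2020, is outside that window, so Pelal Isles is on standard time at UTC−07:15.
01:15 UTC − 7h15m = 18:00 Pelal Isles (rolling into the previous day, 23 November 2020).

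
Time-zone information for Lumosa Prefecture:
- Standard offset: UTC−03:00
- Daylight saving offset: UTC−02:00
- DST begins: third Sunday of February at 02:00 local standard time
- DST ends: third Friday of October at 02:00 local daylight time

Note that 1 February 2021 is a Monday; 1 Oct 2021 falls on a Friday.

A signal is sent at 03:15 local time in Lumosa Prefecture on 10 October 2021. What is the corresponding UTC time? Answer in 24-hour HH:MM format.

05:15

1 February 2021 is a Monday, so the first Sunday is February 7 and the third is February 21.
1 October 2021 is a Friday, so the first Friday is October 1 and the third is October 15.
Daylight saving runs 21 February – 15 October; 10 October 2021 is inside that window, so Lumosa Prefecture is at UTC−02:00.
03:15 local + 2h = 05:15 UTC.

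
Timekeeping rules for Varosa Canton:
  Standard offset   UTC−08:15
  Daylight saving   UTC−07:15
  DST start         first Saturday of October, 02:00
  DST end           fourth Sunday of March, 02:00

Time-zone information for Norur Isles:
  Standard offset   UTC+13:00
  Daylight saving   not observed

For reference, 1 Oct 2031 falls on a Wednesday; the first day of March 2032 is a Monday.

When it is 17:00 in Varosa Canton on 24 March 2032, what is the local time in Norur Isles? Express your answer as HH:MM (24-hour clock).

1 October 2031 is a Wednesday, so the first Saturday is October 4.
1 March 2032 is a Monday, so the first Sunday is March 7 and the fourth is March 28.
24 March 2032 falls between 4 October 2031 and 28 March 2032, so daylight saving is in effect and Varosa Canton is at UTC−07:15.
17:00 Varosa Canton + 7h15m = 00:15 UTC (rolling into the next day, 25 March 2032).
Norur Isles stays on UTC+13:00 all year.
00:15 UTC + 13h = 13:15 Norur Isles.

13:15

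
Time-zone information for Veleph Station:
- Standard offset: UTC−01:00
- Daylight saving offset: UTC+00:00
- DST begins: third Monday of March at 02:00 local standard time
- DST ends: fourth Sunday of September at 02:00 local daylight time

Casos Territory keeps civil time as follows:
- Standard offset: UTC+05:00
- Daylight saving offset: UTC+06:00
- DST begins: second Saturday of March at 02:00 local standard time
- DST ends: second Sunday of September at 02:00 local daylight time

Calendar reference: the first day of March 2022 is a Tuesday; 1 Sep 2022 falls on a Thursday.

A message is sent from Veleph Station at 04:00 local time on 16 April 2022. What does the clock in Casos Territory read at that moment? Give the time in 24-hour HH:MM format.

1 March 2022 is a Tuesday, so the first Monday is March 7 and the third is March 21.
1 September 2022 is a Thursday, so the first Sunday is September 4 and the fourth is September 25.
16 April 2022 falls between 21 March and 25 September, so daylight saving is in effect and Veleph Station is at UTC+00:00.
04:00 Veleph Station − 0h = 04:00 UTC.
1 March 2022 is a Tuesday, so the first Saturday is March 5 and the second is March 12.
1 September 2022 is a Thursday, so the first Sunday is September 4 and the second is September 11.
At the standard offset (UTC+05:00), 04:00 UTC + 5h = 09:00 Casos Territory standard time.
The standard-time date in Casos Territory, 16 April 2022, lies within the daylight-saving period (12 March – 11 September), so Casos Territory is on daylight time, UTC+06:00.
04:00 UTC + 6h = 10:00 Casos Territory.

10:00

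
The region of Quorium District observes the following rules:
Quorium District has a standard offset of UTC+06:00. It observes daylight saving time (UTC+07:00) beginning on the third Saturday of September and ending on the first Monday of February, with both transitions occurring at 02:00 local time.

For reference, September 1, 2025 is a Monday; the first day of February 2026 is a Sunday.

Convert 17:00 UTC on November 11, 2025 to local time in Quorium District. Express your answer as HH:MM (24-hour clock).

1 September 2025 is a Monday, so the first Saturday is September 6 and the third is September 20.
1 February 2026 is a Sunday, so the first Monday is February 2.
At the standard offset (UTC+06:00), 17:00 UTC + 6h = 23:00 Quorium District standard time.
The standard-time date in Quorium District, November 11, 2025, falls between 20 September 2025 and 2 February 2026, so daylight saving is in effect and Quorium District is at UTC+07:00.
17:00 UTC + 7h = 00:00 local (rolling into the next day, 12 November 2025).

00:00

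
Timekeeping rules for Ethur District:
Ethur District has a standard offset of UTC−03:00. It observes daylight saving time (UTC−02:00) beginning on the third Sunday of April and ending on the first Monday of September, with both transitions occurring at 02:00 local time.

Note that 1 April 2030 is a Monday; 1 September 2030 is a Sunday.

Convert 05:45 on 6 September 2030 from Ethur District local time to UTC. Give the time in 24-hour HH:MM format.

1 April 2030 is a Monday, so the first Sunday is April 7 and the third is April 21.
1 September 2030 is a Sunday, so the first Monday is September 2.
Daylight saving runs 21 April – 2 September; 6 September 2030 is outside that window, so Ethur District is on standard time at UTC−03:00.
05:45 local + 3h = 08:45 UTC.

08:45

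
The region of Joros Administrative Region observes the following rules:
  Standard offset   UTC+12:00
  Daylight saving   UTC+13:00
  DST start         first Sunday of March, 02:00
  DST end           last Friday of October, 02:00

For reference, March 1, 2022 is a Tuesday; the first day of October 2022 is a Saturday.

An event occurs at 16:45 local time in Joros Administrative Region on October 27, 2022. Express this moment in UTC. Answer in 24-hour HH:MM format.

03:45

1 March 2022 is a Tuesday, so the first Sunday is March 6.
1 October 2022 is a Saturday, so Fridays fall on 7, 14, 21, 28; the last is October 28.
Daylight saving runs 6 March – 28 October; October 27, 2022 is inside that window, so Joros Administrative Region is at UTC+13:00.
16:45 local − 13h = 03:45 UTC.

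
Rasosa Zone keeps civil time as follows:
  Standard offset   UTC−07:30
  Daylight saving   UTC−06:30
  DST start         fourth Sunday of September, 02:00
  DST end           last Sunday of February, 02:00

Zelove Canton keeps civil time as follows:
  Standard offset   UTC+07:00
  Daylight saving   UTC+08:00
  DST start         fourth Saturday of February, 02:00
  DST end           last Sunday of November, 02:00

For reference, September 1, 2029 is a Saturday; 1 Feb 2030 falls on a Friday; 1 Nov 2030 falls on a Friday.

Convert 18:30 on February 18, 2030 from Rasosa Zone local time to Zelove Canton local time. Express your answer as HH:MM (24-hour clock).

08:00

1 September 2029 is a Saturday, so the first Sunday is September 2 and the fourth is September 23.
1 February 2030 is a Friday, so Sundays fall on 3, 10, 17, 24; the last is February 24.
February 18, 2030 lies within the daylight-saving period (23 September 2029 – 24 February 2030), so Rasosa Zone is on daylight time, UTC−06:30.
18:30 Rasosa Zone + 6h30m = 01:00 UTC (rolling into the next day, 19 February 2030).
1 February 2030 is a Friday, so the first Saturday is February 2 and the fourth is February 23.
1 November 2030 is a Friday, so Sundays fall on 3, 10, 17, 24; the last is November 24.
At the standard offset (UTC+07:00), 01:00 UTC + 7h = 08:00 Zelove Canton standard time.
The standard-time date in Zelove Canton, February 19, 2030, does not fall between 23 February and 24 November, so daylight saving is not in effect and Zelove Canton is at UTC+07:00.
01:00 UTC + 7h = 08:00 Zelove Canton.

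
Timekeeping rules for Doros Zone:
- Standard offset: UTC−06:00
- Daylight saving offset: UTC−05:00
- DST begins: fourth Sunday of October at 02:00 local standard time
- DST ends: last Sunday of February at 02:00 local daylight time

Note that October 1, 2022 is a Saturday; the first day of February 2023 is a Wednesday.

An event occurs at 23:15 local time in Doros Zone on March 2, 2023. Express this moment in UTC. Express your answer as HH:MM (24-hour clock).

1 October 2022 is a Saturday, so the first Sunday is October 2 and the fourth is October 23.
1 February 2023 is a Wednesday, so Sundays fall on 5, 12, 19, 26; the last is February 26.
March 2, 2023 does not fall between 23 October 2022 and 26 February 2023, so daylight saving is not in effect and Doros Zone is at UTC−06:00.
23:15 local + 6h = 05:15 UTC (rolling into the next day, 3 March 2023).

05:15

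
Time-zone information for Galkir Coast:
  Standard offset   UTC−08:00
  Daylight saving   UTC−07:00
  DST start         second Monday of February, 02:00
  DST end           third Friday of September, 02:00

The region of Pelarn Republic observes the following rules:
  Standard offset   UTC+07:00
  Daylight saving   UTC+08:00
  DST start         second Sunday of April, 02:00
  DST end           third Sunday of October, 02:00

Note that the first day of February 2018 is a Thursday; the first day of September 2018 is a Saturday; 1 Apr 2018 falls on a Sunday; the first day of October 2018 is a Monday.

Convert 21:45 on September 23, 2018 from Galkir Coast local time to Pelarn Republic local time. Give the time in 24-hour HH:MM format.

1 February 2018 is a Thursday, so the first Monday is February 5 and the second is February 12.
1 September 2018 is a Saturday, so the first Friday is September 7 and the third is September 21.
September 23, 2018 does not fall between 12 February and 21 September, so daylight saving is not in effect and Galkir Coast is at UTC−08:00.
21:45 Galkir Coast + 8h = 05:45 UTC (rolling into the next day, 24 September 2018).
1 April 2018 is a Sunday, so the first Sunday is April 1 and the second is April 8.
1 October 2018 is a Monday, so the first Sunday is October 7 and the third is October 21.
At the standard offset (UTC+07:00), 05:45 UTC + 7h = 12:45 Pelarn Republic standard time.
Daylight saving runs 8 April – 21 October; the standard-time date in Pelarn Republic, September 24, 2018, is inside that window, so Pelarn Republic is at UTC+08:00.
05:45 UTC + 8h = 13:45 Pelarn Republic.

13:45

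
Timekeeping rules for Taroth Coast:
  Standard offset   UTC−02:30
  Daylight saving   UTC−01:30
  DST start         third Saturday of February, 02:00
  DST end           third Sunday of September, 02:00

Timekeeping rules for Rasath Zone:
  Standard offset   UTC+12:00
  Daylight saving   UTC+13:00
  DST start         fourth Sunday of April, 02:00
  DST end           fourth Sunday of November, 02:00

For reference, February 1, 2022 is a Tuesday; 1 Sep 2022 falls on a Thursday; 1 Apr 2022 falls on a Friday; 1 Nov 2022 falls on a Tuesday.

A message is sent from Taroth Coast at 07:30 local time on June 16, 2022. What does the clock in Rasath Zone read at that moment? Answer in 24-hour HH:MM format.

22:00

1 February 2022 is a Tuesday, so the first Saturday is February 5 and the third is February 19.
1 September 2022 is a Thursday, so the first Sunday is September 4 and the third is September 18.
June 16, 2022 falls between 19 February and 18 September, so daylight saving is in effect and Taroth Coast is at UTC−01:30.
07:30 Taroth Coast + 1h30m = 09:00 UTC.
1 April 2022 is a Friday, so the first Sunday is April 3 and the fourth is April 24.
1 November 2022 is a Tuesday, so the first Sunday is November 6 and the fourth is November 27.
At the standard offset (UTC+12:00), 09:00 UTC + 12h = 21:00 Rasath Zone standard time.
The standard-time date in Rasath Zone, June 16, 2022, lies within the daylight-saving period (24 April – 27 November), so Rasath Zone is on daylight time, UTC+13:00.
09:00 UTC + 13h = 22:00 Rasath Zone.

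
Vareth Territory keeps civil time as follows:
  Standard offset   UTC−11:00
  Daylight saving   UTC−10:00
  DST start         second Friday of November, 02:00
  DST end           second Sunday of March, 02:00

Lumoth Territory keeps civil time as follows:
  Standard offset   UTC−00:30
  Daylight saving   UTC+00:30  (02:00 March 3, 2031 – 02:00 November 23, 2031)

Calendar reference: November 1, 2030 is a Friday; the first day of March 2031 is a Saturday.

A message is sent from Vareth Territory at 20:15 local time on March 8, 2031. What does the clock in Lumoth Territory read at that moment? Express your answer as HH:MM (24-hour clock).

06:45

1 November 2030 is a Friday, so the first Friday is November 1 and the second is November 8.
1 March 2031 is a Saturday, so the first Sunday is March 2 and the second is March 9.
Daylight saving runs 8 November 2030 – 9 March 2031; March 8, 2031 is inside that window, so Vareth Territory is at UTC−10:00.
20:15 Vareth Territory + 10h = 06:15 UTC (rolling into the next day, 9 March 2031).
At the standard offset (UTC−00:30), 06:15 UTC − 0h30m = 05:45 Lumoth Territory standard time.
The standard-time date in Lumoth Territory, March 9, 2031, lies within the daylight-saving period (3 March – 23 November), so Lumoth Territory is on daylight time, UTC+00:30.
06:15 UTC + 0h30m = 06:45 Lumoth Territory.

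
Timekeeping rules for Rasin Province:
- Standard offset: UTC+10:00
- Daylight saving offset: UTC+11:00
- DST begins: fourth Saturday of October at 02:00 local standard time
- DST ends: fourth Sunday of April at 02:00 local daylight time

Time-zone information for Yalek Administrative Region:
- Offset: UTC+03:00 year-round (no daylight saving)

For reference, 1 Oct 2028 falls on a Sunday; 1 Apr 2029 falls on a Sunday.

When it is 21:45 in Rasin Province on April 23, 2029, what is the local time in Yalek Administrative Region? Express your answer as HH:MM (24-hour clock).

14:45

1 October 2028 is a Sunday, so the first Saturday is October 7 and the fourth is October 28.
1 April 2029 is a Sunday, so the first Sunday is April 1 and the fourth is April 22.
April 23, 2029 does not fall between 28 October 2028 and 22 April 2029, so daylight saving is not in effect and Rasin Province is at UTC+10:00.
21:45 Rasin Province − 10h = 11:45 UTC.
Yalek Administrative Region has no daylight saving, so its offset is UTC+03:00 year-round.
11:45 UTC + 3h = 14:45 Yalek Administrative Region.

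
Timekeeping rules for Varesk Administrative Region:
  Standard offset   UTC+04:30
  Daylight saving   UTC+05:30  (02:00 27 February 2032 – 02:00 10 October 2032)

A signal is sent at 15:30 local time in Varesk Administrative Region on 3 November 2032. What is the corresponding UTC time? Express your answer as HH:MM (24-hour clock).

11:00

Daylight saving runs 27 February – 10 October; 3 November 2032 is outside that window, so Varesk Administrative Region is on standard time at UTC+04:30.
15:30 local − 4h30m = 11:00 UTC.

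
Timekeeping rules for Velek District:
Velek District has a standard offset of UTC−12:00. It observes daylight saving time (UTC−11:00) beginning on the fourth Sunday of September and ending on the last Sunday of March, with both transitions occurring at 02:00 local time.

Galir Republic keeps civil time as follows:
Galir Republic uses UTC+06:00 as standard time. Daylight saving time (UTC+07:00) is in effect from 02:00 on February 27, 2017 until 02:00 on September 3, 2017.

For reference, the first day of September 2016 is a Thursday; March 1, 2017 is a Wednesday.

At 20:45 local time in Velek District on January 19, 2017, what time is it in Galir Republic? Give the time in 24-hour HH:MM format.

13:45

1 September 2016 is a Thursday, so the first Sunday is September 4 and the fourth is September 25.
1 March 2017 is a Wednesday, so Sundays fall on 5, 12, 19, 26; the last is March 26.
January 19, 2017 falls between 25 September 2016 and 26 March 2017, so daylight saving is in effect and Velek District is at UTC−11:00.
20:45 Velek District + 11h = 07:45 UTC (rolling into the next day, 20 January 2017).
At the standard offset (UTC+06:00), 07:45 UTC + 6h = 13:45 Galir Republic standard time.
The standard-time date in Galir Republic, January 20, 2017, does not fall between 27 February and 3 September, so daylight saving is not in effect and Galir Republic is at UTC+06:00.
07:45 UTC + 6h = 13:45 Galir Republic.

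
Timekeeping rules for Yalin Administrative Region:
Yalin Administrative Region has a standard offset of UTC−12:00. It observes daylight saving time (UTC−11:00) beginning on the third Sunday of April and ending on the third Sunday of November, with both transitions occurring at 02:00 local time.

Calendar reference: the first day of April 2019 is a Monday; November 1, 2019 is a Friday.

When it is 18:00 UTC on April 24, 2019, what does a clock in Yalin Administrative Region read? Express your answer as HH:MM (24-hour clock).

1 April 2019 is a Monday, so the first Sunday is April 7 and the third is April 21.
1 November 2019 is a Friday, so the first Sunday is November 3 and the third is November 17.
At the standard offset (UTC−12:00), 18:00 UTC − 12h = 06:00 Yalin Administrative Region standard time.
Daylight saving runs 21 April – 17 November; the standard-time date in Yalin Administrative Region, April 24, 2019, is inside that window, so Yalin Administrative Region is at UTC−11:00.
18:00 UTC − 11h = 07:00 local.

07:00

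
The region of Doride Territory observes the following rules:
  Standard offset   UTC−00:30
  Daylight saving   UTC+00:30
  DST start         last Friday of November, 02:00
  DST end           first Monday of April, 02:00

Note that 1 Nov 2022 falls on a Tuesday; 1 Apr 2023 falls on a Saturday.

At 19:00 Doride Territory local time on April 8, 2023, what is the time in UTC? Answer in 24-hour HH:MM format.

1 November 2022 is a Tuesday, so Fridays fall on 4, 11, 18, 25; the last is November 25.
1 April 2023 is a Saturday, so the first Monday is April 3.
April 8, 2023 is outside the daylight-saving period (25 November 2022 – 3 April 2023), so Doride Territory is on standard time, UTC−00:30.
19:00 local + 0h30m = 19:30 UTC.

19:30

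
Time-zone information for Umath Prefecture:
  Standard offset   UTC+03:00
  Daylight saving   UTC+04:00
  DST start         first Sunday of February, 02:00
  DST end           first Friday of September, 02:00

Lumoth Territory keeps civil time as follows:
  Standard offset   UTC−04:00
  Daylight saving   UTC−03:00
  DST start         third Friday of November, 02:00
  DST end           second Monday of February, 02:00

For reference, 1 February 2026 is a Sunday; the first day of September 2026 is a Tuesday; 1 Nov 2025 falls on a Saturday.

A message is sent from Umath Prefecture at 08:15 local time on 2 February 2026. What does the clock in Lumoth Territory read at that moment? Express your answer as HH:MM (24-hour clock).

01:15

1 February 2026 is a Sunday, so the first Sunday is February 1.
1 September 2026 is a Tuesday, so the first Friday is September 4.
2 February 2026 lies within the daylight-saving period (1 February – 4 September), so Umath Prefecture is on daylight time, UTC+04:00.
08:15 Umath Prefecture − 4h = 04:15 UTC.
1 November 2025 is a Saturday, so the first Friday is November 7 and the third is November 21.
1 February 2026 is a Sunday, so the first Monday is February 2 and the second is February 9.
At the standard offset (UTC−04:00), 04:15 UTC − 4h = 00:15 Lumoth Territory standard time.
Daylight saving runs 21 November 2025 – 9 February 2026; the standard-time date in Lumoth Territory, 2 February 2026, is inside that window, so Lumoth Territory is at UTC−03:00.
04:15 UTC − 3h = 01:15 Lumoth Territory.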